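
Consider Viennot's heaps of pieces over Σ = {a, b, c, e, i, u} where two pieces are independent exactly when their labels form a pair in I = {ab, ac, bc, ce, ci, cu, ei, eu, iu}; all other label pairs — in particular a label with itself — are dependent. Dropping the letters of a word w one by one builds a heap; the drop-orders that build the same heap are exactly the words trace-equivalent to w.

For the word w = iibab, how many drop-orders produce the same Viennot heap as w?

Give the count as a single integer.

0(i) covers ∅
1(i) covers 0:i
2(b) covers 1:i
3(a) covers 1:i
4(b) covers 2:b
floor of heap: 0:i
completions by unplaced set U, small U first (add the entries for U minus each lowest piece of U):
  |U|=1: {3}:1  {4}:1
  |U|=2: {2,4}:1  {3,4}:2
  |U|=3: {2,3,4}:3
  start at 0(i): 3

3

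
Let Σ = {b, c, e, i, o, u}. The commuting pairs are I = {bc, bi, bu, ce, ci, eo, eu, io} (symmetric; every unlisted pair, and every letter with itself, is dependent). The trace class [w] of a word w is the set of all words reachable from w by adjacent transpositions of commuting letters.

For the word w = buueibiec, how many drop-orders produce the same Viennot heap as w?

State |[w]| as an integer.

118

0(b) covers ∅
1(u) covers ∅
2(u) covers 1:u
3(e) covers 0:b
4(i) covers 2:u, 3:e
5(b) covers 3:e
6(i) covers 4:i
7(e) covers 5:b, 6:i
8(c) covers 2:u
floor of heap: 0:b, 1:u
completions by unplaced set U, small U first (add the entries for U minus each lowest piece of U):
  |U|=1: {7}:1  {8}:1
  |U|=2: {5,7}:1  {6,7}:1  {7,8}:2
  |U|=3: {4,6,7}:1  {5,6,7}:2  {5,7,8}:3  {6,7,8}:3
  |U|=4: {4,5,6,7}:3  {4,6,7,8}:4  {5,6,7,8}:8
  |U|=5: {2,4,6,7,8}:4  {3,4,5,6,7}:3  {4,5,6,7,8}:15
  |U|=6: {0,3,4,5,6,7}:3  {1,2,4,6,7,8}:4  {2,4,5,6,7,8}:19  {3,4,5,6,7,8}:18
  |U|=7: {0,3,4,5,6,7,8}:21  {1,2,4,5,6,7,8}:23  {2,3,4,5,6,7,8}:37
  start at 0(b): 60
  start at 1(u): 58
sum over floor = 118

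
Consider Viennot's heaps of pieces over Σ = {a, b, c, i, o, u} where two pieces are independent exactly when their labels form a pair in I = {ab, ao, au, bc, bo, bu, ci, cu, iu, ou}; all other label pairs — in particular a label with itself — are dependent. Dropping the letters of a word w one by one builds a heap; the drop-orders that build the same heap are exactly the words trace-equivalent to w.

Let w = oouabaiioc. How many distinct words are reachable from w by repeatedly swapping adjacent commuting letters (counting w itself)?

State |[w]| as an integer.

300

piece 0:o — minimal
piece 1:o rests on {0:o}
piece 2:u — minimal
piece 3:a — minimal
piece 4:b — minimal
piece 5:a rests on {3:a}
piece 6:i rests on {1:o, 4:b, 5:a}
piece 7:i rests on {6:i}
piece 8:o rests on {7:i}
piece 9:c rests on {8:o}
minimal pieces: {0:o, 2:u, 3:a, 4:b}
ways to finish when only these pieces remain (= sum over removing one remaining piece with nothing left below it):
  1 left: {2}→1  {9}→1
  2 left: {2,9}→2  {8,9}→1
  3 left: {2,8,9}→3  {7,8,9}→1
  4 left: {2,7,8,9}→4  {6,7,8,9}→1
  5 left: {1,6,7,8,9}→1  {2,6,7,8,9}→5  {4,6,7,8,9}→1  {5,6,7,8,9}→1
  6 left: {0,1,6,7,8,9}→1  {1,2,6,7,8,9}→6  {1,4,6,7,8,9}→2  {1,5,6,7,8,9}→2  {2,4,6,7,8,9}→6  {2,5,6,7,8,9}→6  {3,5,6,7,8,9}→1  {4,5,6,7,8,9}→2
  7 left: {0,1,2,6,7,8,9}→7  {0,1,4,6,7,8,9}→3  {0,1,5,6,7,8,9}→3  {1,2,4,6,7,8,9}→14  {1,2,5,6,7,8,9}→14  {1,3,5,6,7,8,9}→3  {1,4,5,6,7,8,9}→6  {2,3,5,6,7,8,9}→7  {2,4,5,6,7,8,9}→14  {3,4,5,6,7,8,9}→3
  8 left: {0,1,2,4,6,7,8,9}→24  {0,1,2,5,6,7,8,9}→24  {0,1,3,5,6,7,8,9}→6  {0,1,4,5,6,7,8,9}→12  {1,2,3,5,6,7,8,9}→24  {1,2,4,5,6,7,8,9}→48  {1,3,4,5,6,7,8,9}→12  {2,3,4,5,6,7,8,9}→24
  placing 0:o first → 108 extensions
  placing 2:u first → 30 extensions
  placing 3:a first → 108 extensions
  placing 4:b first → 54 extensions
total linear extensions = 300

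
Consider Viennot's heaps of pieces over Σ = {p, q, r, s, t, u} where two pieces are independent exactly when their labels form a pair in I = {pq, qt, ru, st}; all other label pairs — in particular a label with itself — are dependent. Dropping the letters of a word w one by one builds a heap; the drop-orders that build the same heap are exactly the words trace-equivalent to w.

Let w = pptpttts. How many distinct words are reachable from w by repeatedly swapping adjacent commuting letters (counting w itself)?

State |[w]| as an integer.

#0=p has no predecessor
#1=p depends on [0:p]
#2=t depends on [1:p]
#3=p depends on [2:t]
#4=t depends on [3:p]
#5=t depends on [4:t]
#6=t depends on [5:t]
#7=s depends on [3:p]
sources: [0:p]
N(rest) = Σ N(rest − s) over sources s of rest; N(one piece) = 1:
  size 1 → [6]=1  [7]=1
  size 2 → [5,6]=1  [6,7]=2
  size 3 → [4,5,6]=1  [5,6,7]=3
  size 4 → [4,5,6,7]=4
  size 5 → [3,4,5,6,7]=4
  size 6 → [2,3,4,5,6,7]=4
  first=0(p) contributes 4

4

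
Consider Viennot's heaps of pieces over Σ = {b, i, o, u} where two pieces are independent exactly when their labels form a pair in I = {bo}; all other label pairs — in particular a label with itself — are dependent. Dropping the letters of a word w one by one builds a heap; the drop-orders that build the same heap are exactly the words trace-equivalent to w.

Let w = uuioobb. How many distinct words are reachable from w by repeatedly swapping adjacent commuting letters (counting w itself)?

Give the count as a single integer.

piece 0:u — minimal
piece 1:u rests on {0:u}
piece 2:i rests on {1:u}
piece 3:o rests on {2:i}
piece 4:o rests on {3:o}
piece 5:b rests on {2:i}
piece 6:b rests on {5:b}
minimal pieces: {0:u}
ways to finish when only these pieces remain (= sum over removing one remaining piece with nothing left below it):
  1 left: {4}→1  {6}→1
  2 left: {3,4}→1  {4,6}→2  {5,6}→1
  3 left: {3,4,6}→3  {4,5,6}→3
  4 left: {3,4,5,6}→6
  5 left: {2,3,4,5,6}→6
  placing 0:u first → 6 extensions

6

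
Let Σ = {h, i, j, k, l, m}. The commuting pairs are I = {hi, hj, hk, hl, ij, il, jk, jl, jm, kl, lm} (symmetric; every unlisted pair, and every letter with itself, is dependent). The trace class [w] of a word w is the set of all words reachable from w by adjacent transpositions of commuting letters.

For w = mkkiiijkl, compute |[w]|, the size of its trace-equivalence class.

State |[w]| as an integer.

72

#0=m has no predecessor
#1=k depends on [0:m]
#2=k depends on [1:k]
#3=i depends on [2:k]
#4=i depends on [3:i]
#5=i depends on [4:i]
#6=j has no predecessor
#7=k depends on [5:i]
#8=l has no predecessor
sources: [0:m, 6:j, 8:l]
N(rest) = Σ N(rest − s) over sources s of rest; N(one piece) = 1:
  size 1 → [6]=1  [7]=1  [8]=1
  size 2 → [5,7]=1  [6,7]=2  [6,8]=2  [7,8]=2
  size 3 → [4,5,7]=1  [5,6,7]=3  [5,7,8]=3  [6,7,8]=6
  size 4 → [3,4,5,7]=1  [4,5,6,7]=4  [4,5,7,8]=4  [5,6,7,8]=12
  size 5 → [2,3,4,5,7]=1  [3,4,5,6,7]=5  [3,4,5,7,8]=5  [4,5,6,7,8]=20
  size 6 → [1,2,3,4,5,7]=1  [2,3,4,5,6,7]=6  [2,3,4,5,7,8]=6  [3,4,5,6,7,8]=30
  size 7 → [0,1,2,3,4,5,7]=1  [1,2,3,4,5,6,7]=7  [1,2,3,4,5,7,8]=7  [2,3,4,5,6,7,8]=42
  first=0(m) contributes 56
  first=6(j) contributes 8
  first=8(l) contributes 8
|[w]| = 72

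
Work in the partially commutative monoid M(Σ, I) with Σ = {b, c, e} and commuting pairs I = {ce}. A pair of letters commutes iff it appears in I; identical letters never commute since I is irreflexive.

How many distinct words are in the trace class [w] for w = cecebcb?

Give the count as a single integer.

6

#0=c has no predecessor
#1=e has no predecessor
#2=c depends on [0:c]
#3=e depends on [1:e]
#4=b depends on [2:c, 3:e]
#5=c depends on [4:b]
#6=b depends on [5:c]
sources: [0:c, 1:e]
N(rest) = Σ N(rest − s) over sources s of rest; N(one piece) = 1:
  size 1 → [6]=1
  size 2 → [5,6]=1
  size 3 → [4,5,6]=1
  size 4 → [2,4,5,6]=1  [3,4,5,6]=1
  size 5 → [0,2,4,5,6]=1  [1,3,4,5,6]=1  [2,3,4,5,6]=2
  first=0(c) contributes 3
  first=1(e) contributes 3
|[w]| = 6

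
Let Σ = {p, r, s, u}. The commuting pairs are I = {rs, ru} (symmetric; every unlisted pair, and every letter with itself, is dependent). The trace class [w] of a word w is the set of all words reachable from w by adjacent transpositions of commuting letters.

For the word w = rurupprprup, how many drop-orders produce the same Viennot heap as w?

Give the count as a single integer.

12

piece 0:r — minimal
piece 1:u — minimal
piece 2:r rests on {0:r}
piece 3:u rests on {1:u}
piece 4:p rests on {2:r, 3:u}
piece 5:p rests on {4:p}
piece 6:r rests on {5:p}
piece 7:p rests on {6:r}
piece 8:r rests on {7:p}
piece 9:u rests on {7:p}
piece 10:p rests on {8:r, 9:u}
minimal pieces: {0:r, 1:u}
ways to finish when only these pieces remain (= sum over removing one remaining piece with nothing left below it):
  1 left: {10}→1
  2 left: {8,10}→1  {9,10}→1
  3 left: {8,9,10}→2
  4 left: {7,8,9,10}→2
  5 left: {6,7,8,9,10}→2
  6 left: {5,6,7,8,9,10}→2
  7 left: {4,5,6,7,8,9,10}→2
  8 left: {2,4,5,6,7,8,9,10}→2  {3,4,5,6,7,8,9,10}→2
  9 left: {0,2,4,5,6,7,8,9,10}→2  {1,3,4,5,6,7,8,9,10}→2  {2,3,4,5,6,7,8,9,10}→4
  placing 0:r first → 6 extensions
  placing 1:u first → 6 extensions
total linear extensions = 12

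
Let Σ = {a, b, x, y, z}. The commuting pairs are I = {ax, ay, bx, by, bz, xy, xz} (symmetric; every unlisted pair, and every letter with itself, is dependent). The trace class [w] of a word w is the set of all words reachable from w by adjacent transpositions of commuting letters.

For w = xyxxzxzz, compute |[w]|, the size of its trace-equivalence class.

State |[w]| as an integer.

70

piece 0:x — minimal
piece 1:y — minimal
piece 2:x rests on {0:x}
piece 3:x rests on {2:x}
piece 4:z rests on {1:y}
piece 5:x rests on {3:x}
piece 6:z rests on {4:z}
piece 7:z rests on {6:z}
minimal pieces: {0:x, 1:y}
ways to finish when only these pieces remain (= sum over removing one remaining piece with nothing left below it):
  1 left: {5}→1  {7}→1
  2 left: {3,5}→1  {5,7}→2  {6,7}→1
  3 left: {2,3,5}→1  {3,5,7}→3  {4,6,7}→1  {5,6,7}→3
  4 left: {0,2,3,5}→1  {1,4,6,7}→1  {2,3,5,7}→4  {3,5,6,7}→6  {4,5,6,7}→4
  5 left: {0,2,3,5,7}→5  {1,4,5,6,7}→5  {2,3,5,6,7}→10  {3,4,5,6,7}→10
  6 left: {0,2,3,5,6,7}→15  {1,3,4,5,6,7}→15  {2,3,4,5,6,7}→20
  placing 0:x first → 35 extensions
  placing 1:y first → 35 extensions
total linear extensions = 70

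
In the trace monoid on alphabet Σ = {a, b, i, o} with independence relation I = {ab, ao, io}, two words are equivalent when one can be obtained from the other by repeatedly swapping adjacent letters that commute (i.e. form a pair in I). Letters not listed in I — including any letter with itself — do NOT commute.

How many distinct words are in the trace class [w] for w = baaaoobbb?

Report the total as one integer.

piece 0:b — minimal
piece 1:a — minimal
piece 2:a rests on {1:a}
piece 3:a rests on {2:a}
piece 4:o rests on {0:b}
piece 5:o rests on {4:o}
piece 6:b rests on {5:o}
piece 7:b rests on {6:b}
piece 8:b rests on {7:b}
minimal pieces: {0:b, 1:a}
ways to finish when only these pieces remain (= sum over removing one remaining piece with nothing left below it):
  1 left: {3}→1  {8}→1
  2 left: {2,3}→1  {3,8}→2  {7,8}→1
  3 left: {1,2,3}→1  {2,3,8}→3  {3,7,8}→3  {6,7,8}→1
  4 left: {1,2,3,8}→4  {2,3,7,8}→6  {3,6,7,8}→4  {5,6,7,8}→1
  5 left: {1,2,3,7,8}→10  {2,3,6,7,8}→10  {3,5,6,7,8}→5  {4,5,6,7,8}→1
  6 left: {0,4,5,6,7,8}→1  {1,2,3,6,7,8}→20  {2,3,5,6,7,8}→15  {3,4,5,6,7,8}→6
  7 left: {0,3,4,5,6,7,8}→7  {1,2,3,5,6,7,8}→35  {2,3,4,5,6,7,8}→21
  placing 0:b first → 56 extensions
  placing 1:a first → 28 extensions
total linear extensions = 84

84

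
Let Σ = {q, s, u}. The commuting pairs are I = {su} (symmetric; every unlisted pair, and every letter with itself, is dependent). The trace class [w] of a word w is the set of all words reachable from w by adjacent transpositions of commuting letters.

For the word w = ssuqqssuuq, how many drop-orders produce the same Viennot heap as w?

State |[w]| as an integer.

piece 0:s — minimal
piece 1:s rests on {0:s}
piece 2:u — minimal
piece 3:q rests on {1:s, 2:u}
piece 4:q rests on {3:q}
piece 5:s rests on {4:q}
piece 6:s rests on {5:s}
piece 7:u rests on {4:q}
piece 8:u rests on {7:u}
piece 9:q rests on {6:s, 8:u}
minimal pieces: {0:s, 2:u}
ways to finish when only these pieces remain (= sum over removing one remaining piece with nothing left below it):
  1 left: {9}→1
  2 left: {6,9}→1  {8,9}→1
  3 left: {5,6,9}→1  {6,8,9}→2  {7,8,9}→1
  4 left: {5,6,8,9}→3  {6,7,8,9}→3
  5 left: {5,6,7,8,9}→6
  6 left: {4,5,6,7,8,9}→6
  7 left: {3,4,5,6,7,8,9}→6
  8 left: {1,3,4,5,6,7,8,9}→6  {2,3,4,5,6,7,8,9}→6
  placing 0:s first → 12 extensions
  placing 2:u first → 6 extensions
total linear extensions = 18

18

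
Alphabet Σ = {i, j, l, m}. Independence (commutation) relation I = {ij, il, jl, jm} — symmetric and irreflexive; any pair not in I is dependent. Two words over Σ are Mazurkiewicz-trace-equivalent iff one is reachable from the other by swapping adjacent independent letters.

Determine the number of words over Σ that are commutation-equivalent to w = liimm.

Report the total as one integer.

piece 0:l — minimal
piece 1:i — minimal
piece 2:i rests on {1:i}
piece 3:m rests on {0:l, 2:i}
piece 4:m rests on {3:m}
minimal pieces: {0:l, 1:i}
ways to finish when only these pieces remain (= sum over removing one remaining piece with nothing left below it):
  1 left: {4}→1
  2 left: {3,4}→1
  3 left: {0,3,4}→1  {2,3,4}→1
  placing 0:l first → 1 extensions
  placing 1:i first → 2 extensions
total linear extensions = 3

3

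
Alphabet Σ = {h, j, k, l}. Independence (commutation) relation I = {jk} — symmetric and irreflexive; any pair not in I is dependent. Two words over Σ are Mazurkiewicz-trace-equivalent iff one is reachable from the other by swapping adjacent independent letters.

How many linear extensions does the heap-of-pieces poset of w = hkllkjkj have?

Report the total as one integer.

6

piece 0:h — minimal
piece 1:k rests on {0:h}
piece 2:l rests on {1:k}
piece 3:l rests on {2:l}
piece 4:k rests on {3:l}
piece 5:j rests on {3:l}
piece 6:k rests on {4:k}
piece 7:j rests on {5:j}
minimal pieces: {0:h}
ways to finish when only these pieces remain (= sum over removing one remaining piece with nothing left below it):
  1 left: {6}→1  {7}→1
  2 left: {4,6}→1  {5,7}→1  {6,7}→2
  3 left: {4,6,7}→3  {5,6,7}→3
  4 left: {4,5,6,7}→6
  5 left: {3,4,5,6,7}→6
  6 left: {2,3,4,5,6,7}→6
  placing 0:h first → 6 extensions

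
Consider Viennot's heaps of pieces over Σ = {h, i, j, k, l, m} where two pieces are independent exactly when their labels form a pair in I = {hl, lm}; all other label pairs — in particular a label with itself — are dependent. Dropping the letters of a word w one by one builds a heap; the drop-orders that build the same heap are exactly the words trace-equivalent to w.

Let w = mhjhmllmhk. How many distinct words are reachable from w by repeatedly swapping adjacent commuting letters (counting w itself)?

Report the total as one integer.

15

piece 0:m — minimal
piece 1:h rests on {0:m}
piece 2:j rests on {1:h}
piece 3:h rests on {2:j}
piece 4:m rests on {3:h}
piece 5:l rests on {2:j}
piece 6:l rests on {5:l}
piece 7:m rests on {4:m}
piece 8:h rests on {7:m}
piece 9:k rests on {6:l, 8:h}
minimal pieces: {0:m}
ways to finish when only these pieces remain (= sum over removing one remaining piece with nothing left below it):
  1 left: {9}→1
  2 left: {6,9}→1  {8,9}→1
  3 left: {5,6,9}→1  {6,8,9}→2  {7,8,9}→1
  4 left: {4,7,8,9}→1  {5,6,8,9}→3  {6,7,8,9}→3
  5 left: {3,4,7,8,9}→1  {4,6,7,8,9}→4  {5,6,7,8,9}→6
  6 left: {3,4,6,7,8,9}→5  {4,5,6,7,8,9}→10
  7 left: {3,4,5,6,7,8,9}→15
  8 left: {2,3,4,5,6,7,8,9}→15
  placing 0:m first → 15 extensions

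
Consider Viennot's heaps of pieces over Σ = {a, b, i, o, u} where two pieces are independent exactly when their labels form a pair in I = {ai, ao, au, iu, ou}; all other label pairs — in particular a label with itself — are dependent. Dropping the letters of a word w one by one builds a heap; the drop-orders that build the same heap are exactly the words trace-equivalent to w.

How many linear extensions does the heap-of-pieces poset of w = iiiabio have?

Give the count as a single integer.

drop 0:i onto floor
drop 1:i onto {0:i}
drop 2:i onto {1:i}
drop 3:a onto floor
drop 4:b onto {2:i, 3:a}
drop 5:i onto {4:b}
drop 6:o onto {5:i}
ground layer = {0:i, 3:a}
drop-orders for the pieces not yet dropped (sum over which currently-grounded one goes next):
  1 to go: {6} 1
  2 to go: {5,6} 1
  3 to go: {4,5,6} 1
  4 to go: {2,4,5,6} 1  {3,4,5,6} 1
  5 to go: {1,2,4,5,6} 1  {2,3,4,5,6} 2
  if 0:i drops first: 3 orders
  if 3:a drops first: 1 orders
heap linearizations: 4

4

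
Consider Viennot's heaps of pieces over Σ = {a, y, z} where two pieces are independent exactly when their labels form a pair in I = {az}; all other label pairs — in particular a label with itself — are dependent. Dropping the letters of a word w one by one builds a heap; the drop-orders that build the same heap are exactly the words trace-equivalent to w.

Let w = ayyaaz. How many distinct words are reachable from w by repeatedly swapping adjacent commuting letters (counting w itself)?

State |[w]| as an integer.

#0=a has no predecessor
#1=y depends on [0:a]
#2=y depends on [1:y]
#3=a depends on [2:y]
#4=a depends on [3:a]
#5=z depends on [2:y]
sources: [0:a]
N(rest) = Σ N(rest − s) over sources s of rest; N(one piece) = 1:
  size 1 → [4]=1  [5]=1
  size 2 → [3,4]=1  [4,5]=2
  size 3 → [3,4,5]=3
  size 4 → [2,3,4,5]=3
  first=0(a) contributes 3

3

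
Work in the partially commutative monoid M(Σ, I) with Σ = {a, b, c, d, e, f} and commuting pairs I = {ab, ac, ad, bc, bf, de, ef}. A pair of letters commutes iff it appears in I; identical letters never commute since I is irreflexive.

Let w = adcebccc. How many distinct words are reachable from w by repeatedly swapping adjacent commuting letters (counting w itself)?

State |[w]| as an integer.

12

piece 0:a — minimal
piece 1:d — minimal
piece 2:c rests on {1:d}
piece 3:e rests on {0:a, 2:c}
piece 4:b rests on {3:e}
piece 5:c rests on {3:e}
piece 6:c rests on {5:c}
piece 7:c rests on {6:c}
minimal pieces: {0:a, 1:d}
ways to finish when only these pieces remain (= sum over removing one remaining piece with nothing left below it):
  1 left: {4}→1  {7}→1
  2 left: {4,7}→2  {6,7}→1
  3 left: {4,6,7}→3  {5,6,7}→1
  4 left: {4,5,6,7}→4
  5 left: {3,4,5,6,7}→4
  6 left: {0,3,4,5,6,7}→4  {2,3,4,5,6,7}→4
  placing 0:a first → 4 extensions
  placing 1:d first → 8 extensions
total linear extensions = 12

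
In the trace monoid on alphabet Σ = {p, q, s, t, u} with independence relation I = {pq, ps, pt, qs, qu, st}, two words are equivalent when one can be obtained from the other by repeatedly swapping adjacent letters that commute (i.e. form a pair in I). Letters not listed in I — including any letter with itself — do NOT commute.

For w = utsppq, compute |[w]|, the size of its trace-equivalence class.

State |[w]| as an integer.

30

#0=u has no predecessor
#1=t depends on [0:u]
#2=s depends on [0:u]
#3=p depends on [0:u]
#4=p depends on [3:p]
#5=q depends on [1:t]
sources: [0:u]
N(rest) = Σ N(rest − s) over sources s of rest; N(one piece) = 1:
  size 1 → [2]=1  [4]=1  [5]=1
  size 2 → [1,5]=1  [2,4]=2  [2,5]=2  [3,4]=1  [4,5]=2
  size 3 → [1,2,5]=3  [1,4,5]=3  [2,3,4]=3  [2,4,5]=6  [3,4,5]=3
  size 4 → [1,2,4,5]=12  [1,3,4,5]=6  [2,3,4,5]=12
  first=0(u) contributes 30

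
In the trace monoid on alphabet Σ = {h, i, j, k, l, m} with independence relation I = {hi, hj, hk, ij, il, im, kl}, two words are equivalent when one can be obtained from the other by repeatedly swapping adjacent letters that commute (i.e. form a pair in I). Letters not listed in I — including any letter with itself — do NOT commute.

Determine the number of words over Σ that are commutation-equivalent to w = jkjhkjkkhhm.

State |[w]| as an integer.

#0=j has no predecessor
#1=k depends on [0:j]
#2=j depends on [1:k]
#3=h has no predecessor
#4=k depends on [2:j]
#5=j depends on [4:k]
#6=k depends on [5:j]
#7=k depends on [6:k]
#8=h depends on [3:h]
#9=h depends on [8:h]
#10=m depends on [7:k, 9:h]
sources: [0:j, 3:h]
N(rest) = Σ N(rest − s) over sources s of rest; N(one piece) = 1:
  size 1 → [10]=1
  size 2 → [7,10]=1  [9,10]=1
  size 3 → [6,7,10]=1  [7,9,10]=2  [8,9,10]=1
  size 4 → [3,8,9,10]=1  [5,6,7,10]=1  [6,7,9,10]=3  [7,8,9,10]=3
  size 5 → [3,7,8,9,10]=4  [4,5,6,7,10]=1  [5,6,7,9,10]=4  [6,7,8,9,10]=6
  size 6 → [2,4,5,6,7,10]=1  [3,6,7,8,9,10]=10  [4,5,6,7,9,10]=5  [5,6,7,8,9,10]=10
  size 7 → [1,2,4,5,6,7,10]=1  [2,4,5,6,7,9,10]=6  [3,5,6,7,8,9,10]=20  [4,5,6,7,8,9,10]=15
  size 8 → [0,1,2,4,5,6,7,10]=1  [1,2,4,5,6,7,9,10]=7  [2,4,5,6,7,8,9,10]=21  [3,4,5,6,7,8,9,10]=35
  size 9 → [0,1,2,4,5,6,7,9,10]=8  [1,2,4,5,6,7,8,9,10]=28  [2,3,4,5,6,7,8,9,10]=56
  first=0(j) contributes 84
  first=3(h) contributes 36
|[w]| = 120

120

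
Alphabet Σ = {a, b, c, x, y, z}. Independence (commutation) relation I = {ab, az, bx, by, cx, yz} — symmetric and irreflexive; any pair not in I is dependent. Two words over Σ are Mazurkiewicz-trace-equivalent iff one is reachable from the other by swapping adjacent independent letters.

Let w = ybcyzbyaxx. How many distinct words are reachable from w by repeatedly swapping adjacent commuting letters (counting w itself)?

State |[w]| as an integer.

drop 0:y onto floor
drop 1:b onto floor
drop 2:c onto {0:y, 1:b}
drop 3:y onto {2:c}
drop 4:z onto {2:c}
drop 5:b onto {4:z}
drop 6:y onto {3:y}
drop 7:a onto {6:y}
drop 8:x onto {4:z, 7:a}
drop 9:x onto {8:x}
ground layer = {0:y, 1:b}
drop-orders for the pieces not yet dropped (sum over which currently-grounded one goes next):
  1 to go: {5} 1  {9} 1
  2 to go: {5,9} 2  {8,9} 1
  3 to go: {5,8,9} 3  {7,8,9} 1
  4 to go: {4,5,8,9} 3  {5,7,8,9} 4  {6,7,8,9} 1
  5 to go: {3,6,7,8,9} 1  {4,5,7,8,9} 7  {5,6,7,8,9} 5
  6 to go: {3,5,6,7,8,9} 6  {4,5,6,7,8,9} 12
  7 to go: {3,4,5,6,7,8,9} 18
  8 to go: {2,3,4,5,6,7,8,9} 18
  if 0:y drops first: 18 orders
  if 1:b drops first: 18 orders
heap linearizations: 36

36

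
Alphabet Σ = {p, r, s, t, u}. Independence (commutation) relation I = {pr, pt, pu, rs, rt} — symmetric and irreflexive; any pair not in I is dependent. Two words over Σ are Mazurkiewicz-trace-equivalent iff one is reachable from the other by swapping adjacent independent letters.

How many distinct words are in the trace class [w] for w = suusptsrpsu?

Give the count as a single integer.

piece 0:s — minimal
piece 1:u rests on {0:s}
piece 2:u rests on {1:u}
piece 3:s rests on {2:u}
piece 4:p rests on {3:s}
piece 5:t rests on {3:s}
piece 6:s rests on {4:p, 5:t}
piece 7:r rests on {2:u}
piece 8:p rests on {6:s}
piece 9:s rests on {8:p}
piece 10:u rests on {7:r, 9:s}
minimal pieces: {0:s}
ways to finish when only these pieces remain (= sum over removing one remaining piece with nothing left below it):
  1 left: {10}→1
  2 left: {7,10}→1  {9,10}→1
  3 left: {7,9,10}→2  {8,9,10}→1
  4 left: {6,8,9,10}→1  {7,8,9,10}→3
  5 left: {4,6,8,9,10}→1  {5,6,8,9,10}→1  {6,7,8,9,10}→4
  6 left: {4,5,6,8,9,10}→2  {4,6,7,8,9,10}→5  {5,6,7,8,9,10}→5
  7 left: {3,4,5,6,8,9,10}→2  {4,5,6,7,8,9,10}→12
  8 left: {3,4,5,6,7,8,9,10}→14
  9 left: {2,3,4,5,6,7,8,9,10}→14
  placing 0:s first → 14 extensions

14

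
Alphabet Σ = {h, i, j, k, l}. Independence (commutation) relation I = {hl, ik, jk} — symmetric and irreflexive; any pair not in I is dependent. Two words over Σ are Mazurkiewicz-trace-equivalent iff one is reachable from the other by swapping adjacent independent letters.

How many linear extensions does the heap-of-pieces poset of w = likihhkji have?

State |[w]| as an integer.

9

#0=l has no predecessor
#1=i depends on [0:l]
#2=k depends on [0:l]
#3=i depends on [1:i]
#4=h depends on [2:k, 3:i]
#5=h depends on [4:h]
#6=k depends on [5:h]
#7=j depends on [5:h]
#8=i depends on [7:j]
sources: [0:l]
N(rest) = Σ N(rest − s) over sources s of rest; N(one piece) = 1:
  size 1 → [6]=1  [8]=1
  size 2 → [6,8]=2  [7,8]=1
  size 3 → [6,7,8]=3
  size 4 → [5,6,7,8]=3
  size 5 → [4,5,6,7,8]=3
  size 6 → [2,4,5,6,7,8]=3  [3,4,5,6,7,8]=3
  size 7 → [1,3,4,5,6,7,8]=3  [2,3,4,5,6,7,8]=6
  first=0(l) contributes 9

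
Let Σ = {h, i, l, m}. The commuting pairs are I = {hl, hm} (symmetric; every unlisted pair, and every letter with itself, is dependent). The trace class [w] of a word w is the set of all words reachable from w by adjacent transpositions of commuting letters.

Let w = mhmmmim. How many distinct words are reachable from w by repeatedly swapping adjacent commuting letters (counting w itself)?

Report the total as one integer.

#0=m has no predecessor
#1=h has no predecessor
#2=m depends on [0:m]
#3=m depends on [2:m]
#4=m depends on [3:m]
#5=i depends on [1:h, 4:m]
#6=m depends on [5:i]
sources: [0:m, 1:h]
N(rest) = Σ N(rest − s) over sources s of rest; N(one piece) = 1:
  size 1 → [6]=1
  size 2 → [5,6]=1
  size 3 → [1,5,6]=1  [4,5,6]=1
  size 4 → [1,4,5,6]=2  [3,4,5,6]=1
  size 5 → [1,3,4,5,6]=3  [2,3,4,5,6]=1
  first=0(m) contributes 4
  first=1(h) contributes 1
|[w]| = 5

5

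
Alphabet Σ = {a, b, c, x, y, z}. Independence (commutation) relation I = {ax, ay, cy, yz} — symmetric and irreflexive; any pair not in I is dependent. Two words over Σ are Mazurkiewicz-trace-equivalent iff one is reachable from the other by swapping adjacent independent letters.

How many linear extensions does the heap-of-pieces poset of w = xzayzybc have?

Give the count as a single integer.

10

piece 0:x — minimal
piece 1:z rests on {0:x}
piece 2:a rests on {1:z}
piece 3:y rests on {0:x}
piece 4:z rests on {2:a}
piece 5:y rests on {3:y}
piece 6:b rests on {4:z, 5:y}
piece 7:c rests on {6:b}
minimal pieces: {0:x}
ways to finish when only these pieces remain (= sum over removing one remaining piece with nothing left below it):
  1 left: {7}→1
  2 left: {6,7}→1
  3 left: {4,6,7}→1  {5,6,7}→1
  4 left: {2,4,6,7}→1  {3,5,6,7}→1  {4,5,6,7}→2
  5 left: {1,2,4,6,7}→1  {2,4,5,6,7}→3  {3,4,5,6,7}→3
  6 left: {1,2,4,5,6,7}→4  {2,3,4,5,6,7}→6
  placing 0:x first → 10 extensions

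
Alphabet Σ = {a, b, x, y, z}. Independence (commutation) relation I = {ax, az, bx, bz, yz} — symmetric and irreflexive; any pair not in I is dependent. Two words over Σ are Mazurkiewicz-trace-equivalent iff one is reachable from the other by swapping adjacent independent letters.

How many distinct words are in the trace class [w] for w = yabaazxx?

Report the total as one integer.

50

piece 0:y — minimal
piece 1:a rests on {0:y}
piece 2:b rests on {1:a}
piece 3:a rests on {2:b}
piece 4:a rests on {3:a}
piece 5:z — minimal
piece 6:x rests on {0:y, 5:z}
piece 7:x rests on {6:x}
minimal pieces: {0:y, 5:z}
ways to finish when only these pieces remain (= sum over removing one remaining piece with nothing left below it):
  1 left: {4}→1  {7}→1
  2 left: {3,4}→1  {4,7}→2  {6,7}→1
  3 left: {2,3,4}→1  {3,4,7}→3  {4,6,7}→3  {5,6,7}→1
  4 left: {1,2,3,4}→1  {2,3,4,7}→4  {3,4,6,7}→6  {4,5,6,7}→4
  5 left: {1,2,3,4,7}→5  {2,3,4,6,7}→10  {3,4,5,6,7}→10
  6 left: {1,2,3,4,6,7}→15  {2,3,4,5,6,7}→20
  placing 0:y first → 35 extensions
  placing 5:z first → 15 extensions
total linear extensions = 50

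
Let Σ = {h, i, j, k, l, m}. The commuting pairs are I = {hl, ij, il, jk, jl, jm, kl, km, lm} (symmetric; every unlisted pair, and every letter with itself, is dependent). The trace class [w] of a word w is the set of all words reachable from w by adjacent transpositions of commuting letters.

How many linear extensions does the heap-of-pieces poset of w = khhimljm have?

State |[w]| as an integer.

32

#0=k has no predecessor
#1=h depends on [0:k]
#2=h depends on [1:h]
#3=i depends on [2:h]
#4=m depends on [3:i]
#5=l has no predecessor
#6=j depends on [2:h]
#7=m depends on [4:m]
sources: [0:k, 5:l]
N(rest) = Σ N(rest − s) over sources s of rest; N(one piece) = 1:
  size 1 → [5]=1  [6]=1  [7]=1
  size 2 → [4,7]=1  [5,6]=2  [5,7]=2  [6,7]=2
  size 3 → [3,4,7]=1  [4,5,7]=3  [4,6,7]=3  [5,6,7]=6
  size 4 → [3,4,5,7]=4  [3,4,6,7]=4  [4,5,6,7]=12
  size 5 → [2,3,4,6,7]=4  [3,4,5,6,7]=20
  size 6 → [1,2,3,4,6,7]=4  [2,3,4,5,6,7]=24
  first=0(k) contributes 28
  first=5(l) contributes 4
|[w]| = 32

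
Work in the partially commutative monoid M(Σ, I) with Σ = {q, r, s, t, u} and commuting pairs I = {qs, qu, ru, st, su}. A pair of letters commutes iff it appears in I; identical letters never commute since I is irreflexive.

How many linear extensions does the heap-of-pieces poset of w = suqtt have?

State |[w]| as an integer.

drop 0:s onto floor
drop 1:u onto floor
drop 2:q onto floor
drop 3:t onto {1:u, 2:q}
drop 4:t onto {3:t}
ground layer = {0:s, 1:u, 2:q}
drop-orders for the pieces not yet dropped (sum over which currently-grounded one goes next):
  1 to go: {0} 1  {4} 1
  2 to go: {0,4} 2  {3,4} 1
  3 to go: {0,3,4} 3  {1,3,4} 1  {2,3,4} 1
  if 0:s drops first: 2 orders
  if 1:u drops first: 4 orders
  if 2:q drops first: 4 orders
heap linearizations: 10

10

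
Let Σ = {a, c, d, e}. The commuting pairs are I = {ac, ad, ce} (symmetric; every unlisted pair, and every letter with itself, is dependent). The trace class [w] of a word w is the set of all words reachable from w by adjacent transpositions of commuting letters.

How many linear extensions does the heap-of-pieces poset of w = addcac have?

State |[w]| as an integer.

drop 0:a onto floor
drop 1:d onto floor
drop 2:d onto {1:d}
drop 3:c onto {2:d}
drop 4:a onto {0:a}
drop 5:c onto {3:c}
ground layer = {0:a, 1:d}
drop-orders for the pieces not yet dropped (sum over which currently-grounded one goes next):
  1 to go: {4} 1  {5} 1
  2 to go: {0,4} 1  {3,5} 1  {4,5} 2
  3 to go: {0,4,5} 3  {2,3,5} 1  {3,4,5} 3
  4 to go: {0,3,4,5} 6  {1,2,3,5} 1  {2,3,4,5} 4
  if 0:a drops first: 5 orders
  if 1:d drops first: 10 orders
heap linearizations: 15

15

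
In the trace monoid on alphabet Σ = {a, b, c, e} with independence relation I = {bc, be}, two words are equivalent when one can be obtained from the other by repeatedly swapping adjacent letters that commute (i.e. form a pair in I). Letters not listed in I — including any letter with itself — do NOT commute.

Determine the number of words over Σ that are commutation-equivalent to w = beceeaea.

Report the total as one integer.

drop 0:b onto floor
drop 1:e onto floor
drop 2:c onto {1:e}
drop 3:e onto {2:c}
drop 4:e onto {3:e}
drop 5:a onto {0:b, 4:e}
drop 6:e onto {5:a}
drop 7:a onto {6:e}
ground layer = {0:b, 1:e}
drop-orders for the pieces not yet dropped (sum over which currently-grounded one goes next):
  1 to go: {7} 1
  2 to go: {6,7} 1
  3 to go: {5,6,7} 1
  4 to go: {0,5,6,7} 1  {4,5,6,7} 1
  5 to go: {0,4,5,6,7} 2  {3,4,5,6,7} 1
  6 to go: {0,3,4,5,6,7} 3  {2,3,4,5,6,7} 1
  if 0:b drops first: 1 orders
  if 1:e drops first: 4 orders
heap linearizations: 5

5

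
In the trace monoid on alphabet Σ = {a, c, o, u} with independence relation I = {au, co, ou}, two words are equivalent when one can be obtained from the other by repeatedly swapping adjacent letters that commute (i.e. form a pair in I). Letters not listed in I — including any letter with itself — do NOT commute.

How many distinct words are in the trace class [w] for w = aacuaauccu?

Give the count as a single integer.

piece 0:a — minimal
piece 1:a rests on {0:a}
piece 2:c rests on {1:a}
piece 3:u rests on {2:c}
piece 4:a rests on {2:c}
piece 5:a rests on {4:a}
piece 6:u rests on {3:u}
piece 7:c rests on {5:a, 6:u}
piece 8:c rests on {7:c}
piece 9:u rests on {8:c}
minimal pieces: {0:a}
ways to finish when only these pieces remain (= sum over removing one remaining piece with nothing left below it):
  1 left: {9}→1
  2 left: {8,9}→1
  3 left: {7,8,9}→1
  4 left: {5,7,8,9}→1  {6,7,8,9}→1
  5 left: {3,6,7,8,9}→1  {4,5,7,8,9}→1  {5,6,7,8,9}→2
  6 left: {3,5,6,7,8,9}→3  {4,5,6,7,8,9}→3
  7 left: {3,4,5,6,7,8,9}→6
  8 left: {2,3,4,5,6,7,8,9}→6
  placing 0:a first → 6 extensions

6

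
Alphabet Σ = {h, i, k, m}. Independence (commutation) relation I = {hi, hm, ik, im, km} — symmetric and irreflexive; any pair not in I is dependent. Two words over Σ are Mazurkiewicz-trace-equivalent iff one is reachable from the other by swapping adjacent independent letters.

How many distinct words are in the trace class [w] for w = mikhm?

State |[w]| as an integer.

30

piece 0:m — minimal
piece 1:i — minimal
piece 2:k — minimal
piece 3:h rests on {2:k}
piece 4:m rests on {0:m}
minimal pieces: {0:m, 1:i, 2:k}
ways to finish when only these pieces remain (= sum over removing one remaining piece with nothing left below it):
  1 left: {1}→1  {3}→1  {4}→1
  2 left: {0,4}→1  {1,3}→2  {1,4}→2  {2,3}→1  {3,4}→2
  3 left: {0,1,4}→3  {0,3,4}→3  {1,2,3}→3  {1,3,4}→6  {2,3,4}→3
  placing 0:m first → 12 extensions
  placing 1:i first → 6 extensions
  placing 2:k first → 12 extensions
total linear extensions = 30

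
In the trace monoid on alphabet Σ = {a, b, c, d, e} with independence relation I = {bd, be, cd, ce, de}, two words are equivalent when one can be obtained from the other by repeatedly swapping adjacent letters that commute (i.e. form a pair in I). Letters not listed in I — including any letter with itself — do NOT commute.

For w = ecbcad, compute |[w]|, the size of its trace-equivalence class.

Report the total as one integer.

piece 0:e — minimal
piece 1:c — minimal
piece 2:b rests on {1:c}
piece 3:c rests on {2:b}
piece 4:a rests on {0:e, 3:c}
piece 5:d rests on {4:a}
minimal pieces: {0:e, 1:c}
ways to finish when only these pieces remain (= sum over removing one remaining piece with nothing left below it):
  1 left: {5}→1
  2 left: {4,5}→1
  3 left: {0,4,5}→1  {3,4,5}→1
  4 left: {0,3,4,5}→2  {2,3,4,5}→1
  placing 0:e first → 1 extensions
  placing 1:c first → 3 extensions
total linear extensions = 4

4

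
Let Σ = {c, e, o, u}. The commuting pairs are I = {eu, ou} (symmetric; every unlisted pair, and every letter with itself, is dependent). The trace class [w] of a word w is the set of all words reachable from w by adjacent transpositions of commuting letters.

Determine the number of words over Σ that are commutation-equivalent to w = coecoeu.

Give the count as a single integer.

piece 0:c — minimal
piece 1:o rests on {0:c}
piece 2:e rests on {1:o}
piece 3:c rests on {2:e}
piece 4:o rests on {3:c}
piece 5:e rests on {4:o}
piece 6:u rests on {3:c}
minimal pieces: {0:c}
ways to finish when only these pieces remain (= sum over removing one remaining piece with nothing left below it):
  1 left: {5}→1  {6}→1
  2 left: {4,5}→1  {5,6}→2
  3 left: {4,5,6}→3
  4 left: {3,4,5,6}→3
  5 left: {2,3,4,5,6}→3
  placing 0:c first → 3 extensions

3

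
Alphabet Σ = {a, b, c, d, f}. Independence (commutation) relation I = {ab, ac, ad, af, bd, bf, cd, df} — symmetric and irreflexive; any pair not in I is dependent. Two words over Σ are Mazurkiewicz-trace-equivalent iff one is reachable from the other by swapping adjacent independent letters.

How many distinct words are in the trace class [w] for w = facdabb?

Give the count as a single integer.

drop 0:f onto floor
drop 1:a onto floor
drop 2:c onto {0:f}
drop 3:d onto floor
drop 4:a onto {1:a}
drop 5:b onto {2:c}
drop 6:b onto {5:b}
ground layer = {0:f, 1:a, 3:d}
drop-orders for the pieces not yet dropped (sum over which currently-grounded one goes next):
  1 to go: {3} 1  {4} 1  {6} 1
  2 to go: {1,4} 1  {3,4} 2  {3,6} 2  {4,6} 2  {5,6} 1
  3 to go: {1,3,4} 3  {1,4,6} 3  {2,5,6} 1  {3,4,6} 6  {3,5,6} 3  {4,5,6} 3
  4 to go: {0,2,5,6} 1  {1,3,4,6} 12  {1,4,5,6} 6  {2,3,5,6} 4  {2,4,5,6} 4  {3,4,5,6} 12
  5 to go: {0,2,3,5,6} 5  {0,2,4,5,6} 5  {1,2,4,5,6} 10  {1,3,4,5,6} 30  {2,3,4,5,6} 20
  if 0:f drops first: 60 orders
  if 1:a drops first: 30 orders
  if 3:d drops first: 15 orders
heap linearizations: 105

105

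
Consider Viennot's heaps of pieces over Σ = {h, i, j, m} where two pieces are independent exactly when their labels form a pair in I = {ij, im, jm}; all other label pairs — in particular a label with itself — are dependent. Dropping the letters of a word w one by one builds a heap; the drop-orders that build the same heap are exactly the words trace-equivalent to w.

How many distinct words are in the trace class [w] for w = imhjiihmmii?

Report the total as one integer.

piece 0:i — minimal
piece 1:m — minimal
piece 2:h rests on {0:i, 1:m}
piece 3:j rests on {2:h}
piece 4:i rests on {2:h}
piece 5:i rests on {4:i}
piece 6:h rests on {3:j, 5:i}
piece 7:m rests on {6:h}
piece 8:m rests on {7:m}
piece 9:i rests on {6:h}
piece 10:i rests on {9:i}
minimal pieces: {0:i, 1:m}
ways to finish when only these pieces remain (= sum over removing one remaining piece with nothing left below it):
  1 left: {8}→1  {10}→1
  2 left: {7,8}→1  {8,10}→2  {9,10}→1
  3 left: {7,8,10}→3  {8,9,10}→3
  4 left: {7,8,9,10}→6
  5 left: {6,7,8,9,10}→6
  6 left: {3,6,7,8,9,10}→6  {5,6,7,8,9,10}→6
  7 left: {3,5,6,7,8,9,10}→12  {4,5,6,7,8,9,10}→6
  8 left: {3,4,5,6,7,8,9,10}→18
  9 left: {2,3,4,5,6,7,8,9,10}→18
  placing 0:i first → 18 extensions
  placing 1:m first → 18 extensions
total linear extensions = 36

36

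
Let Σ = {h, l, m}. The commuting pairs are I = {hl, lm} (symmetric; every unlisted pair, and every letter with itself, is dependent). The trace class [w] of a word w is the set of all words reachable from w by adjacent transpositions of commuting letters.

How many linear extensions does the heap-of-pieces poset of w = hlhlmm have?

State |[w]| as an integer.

0(h) covers ∅
1(l) covers ∅
2(h) covers 0:h
3(l) covers 1:l
4(m) covers 2:h
5(m) covers 4:m
floor of heap: 0:h, 1:l
completions by unplaced set U, small U first (add the entries for U minus each lowest piece of U):
  |U|=1: {3}:1  {5}:1
  |U|=2: {1,3}:1  {3,5}:2  {4,5}:1
  |U|=3: {1,3,5}:3  {2,4,5}:1  {3,4,5}:3
  |U|=4: {0,2,4,5}:1  {1,3,4,5}:6  {2,3,4,5}:4
  start at 0(h): 10
  start at 1(l): 5
sum over floor = 15

15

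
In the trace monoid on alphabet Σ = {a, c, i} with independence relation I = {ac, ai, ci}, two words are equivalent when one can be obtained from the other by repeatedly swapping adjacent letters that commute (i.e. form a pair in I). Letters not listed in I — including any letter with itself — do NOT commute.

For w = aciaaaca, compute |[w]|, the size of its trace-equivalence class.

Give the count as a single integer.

168

#0=a has no predecessor
#1=c has no predecessor
#2=i has no predecessor
#3=a depends on [0:a]
#4=a depends on [3:a]
#5=a depends on [4:a]
#6=c depends on [1:c]
#7=a depends on [5:a]
sources: [0:a, 1:c, 2:i]
N(rest) = Σ N(rest − s) over sources s of rest; N(one piece) = 1:
  size 1 → [2]=1  [6]=1  [7]=1
  size 2 → [1,6]=1  [2,6]=2  [2,7]=2  [5,7]=1  [6,7]=2
  size 3 → [1,2,6]=3  [1,6,7]=3  [2,5,7]=3  [2,6,7]=6  [4,5,7]=1  [5,6,7]=3
  size 4 → [1,2,6,7]=12  [1,5,6,7]=6  [2,4,5,7]=4  [2,5,6,7]=12  [3,4,5,7]=1  [4,5,6,7]=4
  size 5 → [0,3,4,5,7]=1  [1,2,5,6,7]=30  [1,4,5,6,7]=10  [2,3,4,5,7]=5  [2,4,5,6,7]=20  [3,4,5,6,7]=5
  size 6 → [0,2,3,4,5,7]=6  [0,3,4,5,6,7]=6  [1,2,4,5,6,7]=60  [1,3,4,5,6,7]=15  [2,3,4,5,6,7]=30
  first=0(a) contributes 105
  first=1(c) contributes 42
  first=2(i) contributes 21
|[w]| = 168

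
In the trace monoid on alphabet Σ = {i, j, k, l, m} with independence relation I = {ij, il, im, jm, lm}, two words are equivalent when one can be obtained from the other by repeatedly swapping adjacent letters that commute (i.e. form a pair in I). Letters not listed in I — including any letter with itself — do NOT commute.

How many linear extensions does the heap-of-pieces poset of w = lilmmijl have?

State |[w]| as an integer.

420

0(l) covers ∅
1(i) covers ∅
2(l) covers 0:l
3(m) covers ∅
4(m) covers 3:m
5(i) covers 1:i
6(j) covers 2:l
7(l) covers 6:j
floor of heap: 0:l, 1:i, 3:m
completions by unplaced set U, small U first (add the entries for U minus each lowest piece of U):
  |U|=1: {4}:1  {5}:1  {7}:1
  |U|=2: {1,5}:1  {3,4}:1  {4,5}:2  {4,7}:2  {5,7}:2  {6,7}:1
  |U|=3: {1,4,5}:3  {1,5,7}:3  {2,6,7}:1  {3,4,5}:3  {3,4,7}:3  {4,5,7}:6  {4,6,7}:3  {5,6,7}:3
  |U|=4: {0,2,6,7}:1  {1,3,4,5}:6  {1,4,5,7}:12  {1,5,6,7}:6  {2,4,6,7}:4  {2,5,6,7}:4  {3,4,5,7}:12  {3,4,6,7}:6  {4,5,6,7}:12
  |U|=5: {0,2,4,6,7}:5  {0,2,5,6,7}:5  {1,2,5,6,7}:10  {1,3,4,5,7}:30  {1,4,5,6,7}:30  {2,3,4,6,7}:10  {2,4,5,6,7}:20  {3,4,5,6,7}:30
  |U|=6: {0,1,2,5,6,7}:15  {0,2,3,4,6,7}:15  {0,2,4,5,6,7}:30  {1,2,4,5,6,7}:60  {1,3,4,5,6,7}:90  {2,3,4,5,6,7}:60
  start at 0(l): 210
  start at 1(i): 105
  start at 3(m): 105
sum over floor = 420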